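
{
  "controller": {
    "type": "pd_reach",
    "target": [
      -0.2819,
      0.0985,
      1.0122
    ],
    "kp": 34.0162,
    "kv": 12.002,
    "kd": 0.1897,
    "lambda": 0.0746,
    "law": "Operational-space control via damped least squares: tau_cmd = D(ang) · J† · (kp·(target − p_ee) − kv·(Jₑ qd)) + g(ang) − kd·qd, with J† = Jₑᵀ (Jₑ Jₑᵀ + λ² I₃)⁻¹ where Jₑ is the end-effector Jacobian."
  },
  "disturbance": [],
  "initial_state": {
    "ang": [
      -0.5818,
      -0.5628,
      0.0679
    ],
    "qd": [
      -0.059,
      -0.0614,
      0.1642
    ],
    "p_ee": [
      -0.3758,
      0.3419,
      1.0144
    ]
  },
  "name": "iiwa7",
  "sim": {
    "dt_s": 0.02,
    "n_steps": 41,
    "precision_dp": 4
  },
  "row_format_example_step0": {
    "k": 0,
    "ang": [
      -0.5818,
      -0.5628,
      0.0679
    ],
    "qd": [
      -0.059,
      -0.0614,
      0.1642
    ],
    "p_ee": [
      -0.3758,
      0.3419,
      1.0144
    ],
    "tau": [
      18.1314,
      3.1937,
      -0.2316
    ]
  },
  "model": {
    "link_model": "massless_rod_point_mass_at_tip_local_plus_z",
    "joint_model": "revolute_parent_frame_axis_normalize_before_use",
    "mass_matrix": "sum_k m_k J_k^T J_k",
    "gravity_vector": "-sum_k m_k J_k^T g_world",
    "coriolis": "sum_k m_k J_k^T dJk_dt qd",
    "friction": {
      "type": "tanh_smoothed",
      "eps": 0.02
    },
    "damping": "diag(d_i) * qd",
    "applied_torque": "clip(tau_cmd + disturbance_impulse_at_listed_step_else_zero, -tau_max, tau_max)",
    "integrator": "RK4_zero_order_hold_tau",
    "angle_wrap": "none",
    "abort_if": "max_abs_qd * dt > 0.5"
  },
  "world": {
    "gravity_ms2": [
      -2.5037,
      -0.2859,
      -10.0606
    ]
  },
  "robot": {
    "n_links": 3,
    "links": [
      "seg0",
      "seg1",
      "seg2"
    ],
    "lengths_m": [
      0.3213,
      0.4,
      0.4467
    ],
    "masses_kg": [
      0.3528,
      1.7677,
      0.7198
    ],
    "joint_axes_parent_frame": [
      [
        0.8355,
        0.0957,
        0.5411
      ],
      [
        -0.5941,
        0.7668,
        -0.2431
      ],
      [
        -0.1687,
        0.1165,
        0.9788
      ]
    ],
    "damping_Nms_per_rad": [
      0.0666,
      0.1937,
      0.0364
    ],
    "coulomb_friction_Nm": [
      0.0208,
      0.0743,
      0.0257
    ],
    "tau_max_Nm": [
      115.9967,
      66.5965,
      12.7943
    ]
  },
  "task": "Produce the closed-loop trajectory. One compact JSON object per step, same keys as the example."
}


{"k":1,"ang":[-0.5813,-0.5631,0.067],"qd":[0.1136,0.0284,-0.1348],"p_ee":[-0.3761,0.3412,1.0145],"tau":[14.8841,3.9449,-0.0818]}
{"k":2,"ang":[-0.5776,-0.5621,0.0674],"qd":[0.2478,0.0699,0.0708],"p_ee":[-0.3758,0.3378,1.0158],"tau":[12.542,4.4076,-0.0593]}
{"k":3,"ang":[-0.5717,-0.5602,0.0668],"qd":[0.3442,0.1126,-0.027],"p_ee":[-0.3751,0.3325,1.0181],"tau":[10.4526,4.8969,0.019]}
{"k":4,"ang":[-0.5641,-0.5578,0.0675],"qd":[0.4149,0.1378,0.0101],"p_ee":[-0.3742,0.3257,1.021],"tau":[8.8347,5.2473,0.0557]}
{"k":5,"ang":[-0.5554,-0.5548,0.0672],"qd":[0.464,0.1552,0.0311],"p_ee":[-0.373,0.3179,1.0242],"tau":[7.5074,5.5399,0.0883]}
{"k":6,"ang":[-0.5458,-0.5515,0.0668],"qd":[0.4954,0.1682,0.0092],"p_ee":[-0.3716,0.3093,1.0278],"tau":[6.4037,5.7922,0.1235]}
{"k":7,"ang":[-0.5357,-0.5481,0.0665],"qd":[0.514,0.1737,0.0354],"p_ee":[-0.3702,0.3003,1.0314],"tau":[5.5369,5.9788,0.1419]}
{"k":8,"ang":[-0.5254,-0.5445,0.0661],"qd":[0.5214,0.1781,0.0086],"p_ee":[-0.3686,0.291,1.0351],"tau":[4.8031,6.1472,0.1675]}
{"k":9,"ang":[-0.5149,-0.5409,0.0659],"qd":[0.5213,0.1766,0.0373],"p_ee":[-0.3669,0.2816,1.0387],"tau":[4.2429,6.2619,0.1767]}
{"k":10,"ang":[-0.5046,-0.5374,0.0655],"qd":[0.5144,0.176,0.0086],"p_ee":[-0.3653,0.2723,1.0422],"tau":[3.7568,6.3725,0.1955]}
{"k":11,"ang":[-0.4944,-0.5339,0.0653],"qd":[0.5035,0.1707,0.038],"p_ee":[-0.3635,0.2631,1.0456],"tau":[3.4002,6.4387,0.1987]}
{"k":12,"ang":[-0.4845,-0.5304,0.0648],"qd":[0.4884,0.1674,0.0087],"p_ee":[-0.3618,0.2542,1.0488],"tau":[3.0796,6.5101,0.2129]}
{"k":13,"ang":[-0.475,-0.5271,0.0646],"qd":[0.4716,0.1602,0.0381],"p_ee":[-0.3601,0.2455,1.0519],"tau":[2.8584,6.5438,0.2122]}
{"k":14,"ang":[-0.4657,-0.5239,0.0642],"qd":[0.4524,0.1555,0.0085],"p_ee":[-0.3584,0.2372,1.0547],"tau":[2.6481,6.5887,0.2233]}
{"k":15,"ang":[-0.4569,-0.5209,0.064],"qd":[0.4328,0.1474,0.0379],"p_ee":[-0.3568,0.2291,1.0574],"tau":[2.5168,6.6009,0.2201]}
{"k":16,"ang":[-0.4485,-0.5179,0.0636],"qd":[0.412,0.1423,0.0083],"p_ee":[-0.3551,0.2215,1.06],"tau":[2.3797,6.6283,0.2291]}
{"k":17,"ang":[-0.4404,-0.5151,0.0634],"qd":[0.3917,0.134,0.0374],"p_ee":[-0.3535,0.2142,1.0623],"tau":[2.3077,6.6264,0.2243]}
{"k":18,"ang":[-0.4328,-0.5125,0.063],"qd":[0.3707,0.1289,0.0081],"p_ee":[-0.352,0.2073,1.0645],"tau":[2.2191,6.6424,0.2319]}
{"k":19,"ang":[-0.4256,-0.5099,0.0628],"qd":[0.3509,0.1209,0.0369],"p_ee":[-0.3505,0.2007,1.0665],"tau":[2.1859,6.6316,0.2261]}
{"k":20,"ang":[-0.4188,-0.5075,0.0623],"qd":[0.3307,0.1161,0.0079],"p_ee":[-0.3491,0.1945,1.0684],"tau":[2.1289,6.6403,0.2328]}
{"k":21,"ang":[-0.4124,-0.5052,0.0621],"qd":[0.312,0.1084,0.0363],"p_ee":[-0.3477,0.1887,1.0702],"tau":[2.1208,6.6241,0.2265]}
{"k":22,"ang":[-0.4064,-0.5031,0.0617],"qd":[0.2932,0.104,0.0078],"p_ee":[-0.3464,0.1832,1.0718],"tau":[2.0844,6.6284,0.2326]}
{"k":23,"ang":[-0.4007,-0.501,0.0615],"qd":[0.2758,0.0969,0.0357],"p_ee":[-0.3451,0.1781,1.0733],"tau":[2.0922,6.6091,0.2259]}
{"k":24,"ang":[-0.3954,-0.4991,0.061],"qd":[0.2586,0.093,0.0076],"p_ee":[-0.3439,0.1732,1.0747],"tau":[2.0688,6.6108,0.2316]}
{"k":25,"ang":[-0.3904,-0.4972,0.0608],"qd":[0.2429,0.0864,0.0351],"p_ee":[-0.3427,0.1687,1.076],"tau":[2.0863,6.5901,0.2248]}
{"k":26,"ang":[-0.3857,-0.4955,0.0604],"qd":[0.2273,0.0829,0.0075],"p_ee":[-0.3416,0.1644,1.0772],"tau":[2.0711,6.5905,0.2303]}
{"k":27,"ang":[-0.3813,-0.4939,0.0602],"qd":[0.2132,0.0769,0.0346],"p_ee":[-0.3406,0.1605,1.0783],"tau":[2.0942,6.5693,0.2235]}
{"k":28,"ang":[-0.3772,-0.4923,0.0597],"qd":[0.1992,0.0739,0.0073],"p_ee":[-0.3396,0.1568,1.0794],"tau":[2.0838,6.5693,0.2289]}
{"k":29,"ang":[-0.3733,-0.4909,0.0595],"qd":[0.1867,0.0683,0.0341],"p_ee":[-0.3386,0.1533,1.0803],"tau":[2.11,6.5482,0.2221]}
{"k":30,"ang":[-0.3697,-0.4895,0.059],"qd":[0.1742,0.0657,0.0072],"p_ee":[-0.3377,0.15,1.0812],"tau":[2.1021,6.5483,0.2274]}
{"k":31,"ang":[-0.3664,-0.4882,0.0588],"qd":[0.1631,0.0606,0.0336],"p_ee":[-0.3368,0.147,1.082],"tau":[2.1297,6.5277,0.2208]}
{"k":32,"ang":[-0.3632,-0.4869,0.0583],"qd":[0.1521,0.0585,0.0071],"p_ee":[-0.336,0.1442,1.0828],"tau":[2.1231,6.5281,0.226]}
{"k":33,"ang":[-0.3603,-0.4858,0.0581],"qd":[0.1424,0.0538,0.033],"p_ee":[-0.3353,0.1416,1.0835],"tau":[2.151,6.5083,0.2195]}
{"k":34,"ang":[-0.3576,-0.4847,0.0576],"qd":[0.1327,0.052,0.0069],"p_ee":[-0.3345,0.1391,1.0841],"tau":[2.1448,6.5092,0.2247]}
{"k":35,"ang":[-0.355,-0.4836,0.0574],"qd":[0.1241,0.0477,0.0325],"p_ee":[-0.3338,0.1368,1.0848],"tau":[2.1722,6.4902,0.2183]}
{"k":36,"ang":[-0.3526,-0.4826,0.0569],"qd":[0.1156,0.0463,0.0068],"p_ee":[-0.3332,0.1347,1.0853],"tau":[2.1659,6.4917,0.2235]}
{"k":37,"ang":[-0.3504,-0.4817,0.0567],"qd":[0.1081,0.0424,0.0319],"p_ee":[-0.3326,0.1327,1.0859],"tau":[2.1925,6.4735,0.2173]}
{"k":38,"ang":[-0.3483,-0.4808,0.0562],"qd":[0.1006,0.0412,0.0066],"p_ee":[-0.332,0.1309,1.0864],"tau":[2.1859,6.4754,0.2225]}
{"k":39,"ang":[-0.3464,-0.48,0.0559],"qd":[0.0942,0.0377,0.0311],"p_ee":[-0.3314,0.1291,1.0868],"tau":[2.2114,6.4581,0.2165]}
{"k":40,"ang":[-0.3446,-0.4792,0.0554],"qd":[0.0876,0.0368,0.0064],"p_ee":[-0.3309,0.1275,1.0872],"tau":[2.2043,6.4604,0.2216]}
{"k":41,"ang":[-0.3429,-0.4785,0.0552],"qd":[0.082,0.0335,0.0303],"p_ee":[-0.3304,0.1261,1.0876]}


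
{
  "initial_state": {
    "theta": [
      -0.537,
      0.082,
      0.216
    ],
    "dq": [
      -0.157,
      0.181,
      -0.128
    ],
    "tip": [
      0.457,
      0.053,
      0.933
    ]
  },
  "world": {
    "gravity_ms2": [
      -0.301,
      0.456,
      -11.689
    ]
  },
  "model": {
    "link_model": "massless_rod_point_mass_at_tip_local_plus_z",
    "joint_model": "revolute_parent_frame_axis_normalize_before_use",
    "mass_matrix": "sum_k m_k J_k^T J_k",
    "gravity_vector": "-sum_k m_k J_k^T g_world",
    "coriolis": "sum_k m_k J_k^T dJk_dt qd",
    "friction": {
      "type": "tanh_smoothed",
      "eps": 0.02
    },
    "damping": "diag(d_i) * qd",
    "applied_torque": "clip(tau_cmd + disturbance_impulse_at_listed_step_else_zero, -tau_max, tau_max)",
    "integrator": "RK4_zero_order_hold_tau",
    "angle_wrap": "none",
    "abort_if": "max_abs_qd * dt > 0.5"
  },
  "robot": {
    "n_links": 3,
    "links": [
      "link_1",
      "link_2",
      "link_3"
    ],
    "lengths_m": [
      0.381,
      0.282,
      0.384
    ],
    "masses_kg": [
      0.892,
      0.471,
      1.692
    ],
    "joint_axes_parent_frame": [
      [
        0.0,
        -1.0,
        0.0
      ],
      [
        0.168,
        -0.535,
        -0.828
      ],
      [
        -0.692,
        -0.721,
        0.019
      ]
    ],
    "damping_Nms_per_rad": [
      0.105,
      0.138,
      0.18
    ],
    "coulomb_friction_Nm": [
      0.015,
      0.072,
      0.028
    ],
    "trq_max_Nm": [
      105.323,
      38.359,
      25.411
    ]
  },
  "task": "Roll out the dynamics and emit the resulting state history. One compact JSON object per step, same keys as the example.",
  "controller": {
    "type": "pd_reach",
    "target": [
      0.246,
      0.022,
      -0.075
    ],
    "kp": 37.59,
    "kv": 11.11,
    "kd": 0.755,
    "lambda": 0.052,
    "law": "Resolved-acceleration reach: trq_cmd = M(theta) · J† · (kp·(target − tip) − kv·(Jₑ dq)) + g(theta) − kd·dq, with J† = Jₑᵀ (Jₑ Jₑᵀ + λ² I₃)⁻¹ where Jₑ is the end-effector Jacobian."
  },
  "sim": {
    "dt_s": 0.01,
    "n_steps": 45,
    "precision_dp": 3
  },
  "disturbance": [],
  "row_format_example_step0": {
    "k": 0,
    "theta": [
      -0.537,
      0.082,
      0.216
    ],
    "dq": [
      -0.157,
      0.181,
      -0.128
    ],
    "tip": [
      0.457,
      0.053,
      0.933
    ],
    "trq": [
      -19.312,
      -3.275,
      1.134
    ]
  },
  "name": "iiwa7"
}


{"k":1,"theta":[-0.542,0.093,0.217],"dq":[-0.914,2.039,0.376],"tip":[0.459,0.053,0.932],"trq":[-16.174,-3.991,0.78]}
{"k":2,"theta":[-0.553,0.117,0.223],"dq":[-1.28,2.674,0.695],"tip":[0.461,0.053,0.93],"trq":[-12.56,-3.577,0.675]}
{"k":3,"theta":[-0.567,0.144,0.231],"dq":[-1.47,2.82,0.908],"tip":[0.464,0.055,0.928],"trq":[-8.929,-2.792,0.666]}
{"k":4,"theta":[-0.582,0.172,0.241],"dq":[-1.572,2.755,1.062],"tip":[0.468,0.057,0.924],"trq":[-5.471,-1.924,0.684]}
{"k":5,"theta":[-0.598,0.199,0.252],"dq":[-1.626,2.602,1.183],"tip":[0.472,0.061,0.92],"trq":[-2.266,-1.09,0.701]}
{"k":6,"theta":[-0.615,0.224,0.264],"dq":[-1.653,2.418,1.282],"tip":[0.478,0.064,0.916],"trq":[0.661,-0.339,0.709]}
{"k":7,"theta":[-0.631,0.247,0.277],"dq":[-1.663,2.226,1.365],"tip":[0.483,0.069,0.911],"trq":[3.31,0.317,0.706]}
{"k":8,"theta":[-0.648,0.269,0.291],"dq":[-1.661,2.037,1.438],"tip":[0.49,0.073,0.905],"trq":[5.694,0.88,0.694]}
{"k":9,"theta":[-0.665,0.288,0.306],"dq":[-1.65,1.854,1.502],"tip":[0.496,0.078,0.899],"trq":[7.828,1.356,0.674]}
{"k":10,"theta":[-0.681,0.306,0.321],"dq":[-1.632,1.679,1.56],"tip":[0.503,0.084,0.893],"trq":[9.73,1.754,0.647]}
{"k":11,"theta":[-0.697,0.322,0.337],"dq":[-1.609,1.512,1.613],"tip":[0.51,0.089,0.886],"trq":[11.416,2.08,0.614]}
{"k":12,"theta":[-0.713,0.336,0.354],"dq":[-1.582,1.354,1.663],"tip":[0.516,0.095,0.88],"trq":[12.902,2.344,0.577]}
{"k":13,"theta":[-0.729,0.349,0.37],"dq":[-1.553,1.206,1.71],"tip":[0.523,0.101,0.872],"trq":[14.201,2.55,0.537]}
{"k":14,"theta":[-0.744,0.36,0.388],"dq":[-1.522,1.066,1.755],"tip":[0.53,0.107,0.865],"trq":[15.324,2.705,0.493]}
{"k":15,"theta":[-0.759,0.37,0.406],"dq":[-1.49,0.936,1.799],"tip":[0.537,0.113,0.857],"trq":[16.281,2.814,0.448]}
{"k":16,"theta":[-0.774,0.379,0.424],"dq":[-1.459,0.815,1.842],"tip":[0.544,0.12,0.85],"trq":[17.078,2.88,0.4]}
{"k":17,"theta":[-0.788,0.386,0.442],"dq":[-1.428,0.702,1.885],"tip":[0.55,0.126,0.842],"trq":[17.722,2.907,0.351]}
{"k":18,"theta":[-0.802,0.392,0.462],"dq":[-1.398,0.598,1.927],"tip":[0.556,0.132,0.834],"trq":[18.219,2.899,0.299]}
{"k":19,"theta":[-0.816,0.398,0.481],"dq":[-1.37,0.501,1.97],"tip":[0.562,0.139,0.826],"trq":[18.573,2.858,0.246]}
{"k":20,"theta":[-0.83,0.402,0.501],"dq":[-1.344,0.41,2.014],"tip":[0.568,0.145,0.817],"trq":[18.79,2.788,0.192]}
{"k":21,"theta":[-0.843,0.406,0.521],"dq":[-1.32,0.324,2.06],"tip":[0.573,0.152,0.809],"trq":[18.874,2.691,0.136]}
{"k":22,"theta":[-0.856,0.408,0.542],"dq":[-1.299,0.24,2.108],"tip":[0.578,0.158,0.8],"trq":[18.834,2.57,0.079]}
{"k":23,"theta":[-0.869,0.41,0.564],"dq":[-1.281,0.158,2.159],"tip":[0.583,0.165,0.791],"trq":[18.679,2.428,0.022]}
{"k":24,"theta":[-0.882,0.411,0.586],"dq":[-1.266,0.076,2.215],"tip":[0.588,0.171,0.782],"trq":[18.42,2.267,-0.035]}
{"k":25,"theta":[-0.894,0.412,0.608],"dq":[-1.272,0.113,2.237],"tip":[0.592,0.178,0.773],"trq":[18.094,2.0,-0.065]}
{"k":26,"theta":[-0.907,0.411,0.631],"dq":[-1.254,-0.058,2.328],"tip":[0.596,0.184,0.764],"trq":[17.664,1.874,-0.146]}
{"k":27,"theta":[-0.919,0.411,0.654],"dq":[-1.269,-0.006,2.352],"tip":[0.6,0.191,0.755],"trq":[17.231,1.568,-0.171]}
{"k":28,"theta":[-0.932,0.41,0.679],"dq":[-1.26,-0.196,2.459],"tip":[0.604,0.197,0.745],"trq":[16.721,1.431,-0.253]}
{"k":29,"theta":[-0.945,0.407,0.704],"dq":[-1.273,-0.252,2.525],"tip":[0.607,0.204,0.735],"trq":[16.233,1.187,-0.289]}
{"k":30,"theta":[-0.957,0.404,0.729],"dq":[-1.284,-0.392,2.624],"tip":[0.61,0.21,0.724],"trq":[15.743,1.0,-0.337]}
{"k":31,"theta":[-0.97,0.399,0.756],"dq":[-1.304,-0.506,2.718],"tip":[0.613,0.217,0.714],"trq":[15.298,0.791,-0.366]}
{"k":32,"theta":[-0.983,0.393,0.784],"dq":[-1.33,-0.635,2.821],"tip":[0.615,0.223,0.703],"trq":[14.912,0.594,-0.386]}
{"k":33,"theta":[-0.997,0.386,0.813],"dq":[-1.364,-0.763,2.927],"tip":[0.618,0.229,0.691],"trq":[14.61,0.398,-0.392]}
{"k":34,"theta":[-1.011,0.378,0.843],"dq":[-1.404,-0.89,3.037],"tip":[0.62,0.235,0.68],"trq":[14.409,0.208,-0.385]}
{"k":35,"theta":[-1.025,0.368,0.873],"dq":[-1.451,-1.013,3.147],"tip":[0.621,0.241,0.667],"trq":[14.322,0.022,-0.366]}
{"k":36,"theta":[-1.04,0.357,0.906],"dq":[-1.504,-1.127,3.258],"tip":[0.623,0.247,0.655],"trq":[14.361,-0.159,-0.334]}
{"k":37,"theta":[-1.055,0.345,0.939],"dq":[-1.564,-1.23,3.365],"tip":[0.624,0.252,0.642],"trq":[14.527,-0.336,-0.291]}
{"k":38,"theta":[-1.071,0.333,0.973],"dq":[-1.627,-1.318,3.469],"tip":[0.625,0.257,0.628],"trq":[14.819,-0.51,-0.239]}
{"k":39,"theta":[-1.088,0.319,1.008],"dq":[-1.694,-1.389,3.566],"tip":[0.625,0.262,0.614],"trq":[15.227,-0.681,-0.18]}
{"k":40,"theta":[-1.105,0.305,1.044],"dq":[-1.762,-1.442,3.654],"tip":[0.625,0.267,0.6],"trq":[15.737,-0.851,-0.117]}
{"k":41,"theta":[-1.123,0.29,1.081],"dq":[-1.831,-1.475,3.733],"tip":[0.625,0.271,0.585],"trq":[16.331,-1.019,-0.054]}
{"k":42,"theta":[-1.142,0.275,1.119],"dq":[-1.898,-1.489,3.801],"tip":[0.624,0.274,0.57],"trq":[16.985,-1.185,0.008]}
{"k":43,"theta":[-1.161,0.26,1.157],"dq":[-1.962,-1.486,3.857],"tip":[0.623,0.278,0.554],"trq":[17.678,-1.348,0.063]}
{"k":44,"theta":[-1.181,0.245,1.196],"dq":[-2.022,-1.466,3.9],"tip":[0.622,0.28,0.539],"trq":[18.385,-1.509,0.111]}
{"k":45,"theta":[-1.201,0.231,1.235],"dq":[-2.076,-1.433,3.931],"tip":[0.62,0.283,0.523]}


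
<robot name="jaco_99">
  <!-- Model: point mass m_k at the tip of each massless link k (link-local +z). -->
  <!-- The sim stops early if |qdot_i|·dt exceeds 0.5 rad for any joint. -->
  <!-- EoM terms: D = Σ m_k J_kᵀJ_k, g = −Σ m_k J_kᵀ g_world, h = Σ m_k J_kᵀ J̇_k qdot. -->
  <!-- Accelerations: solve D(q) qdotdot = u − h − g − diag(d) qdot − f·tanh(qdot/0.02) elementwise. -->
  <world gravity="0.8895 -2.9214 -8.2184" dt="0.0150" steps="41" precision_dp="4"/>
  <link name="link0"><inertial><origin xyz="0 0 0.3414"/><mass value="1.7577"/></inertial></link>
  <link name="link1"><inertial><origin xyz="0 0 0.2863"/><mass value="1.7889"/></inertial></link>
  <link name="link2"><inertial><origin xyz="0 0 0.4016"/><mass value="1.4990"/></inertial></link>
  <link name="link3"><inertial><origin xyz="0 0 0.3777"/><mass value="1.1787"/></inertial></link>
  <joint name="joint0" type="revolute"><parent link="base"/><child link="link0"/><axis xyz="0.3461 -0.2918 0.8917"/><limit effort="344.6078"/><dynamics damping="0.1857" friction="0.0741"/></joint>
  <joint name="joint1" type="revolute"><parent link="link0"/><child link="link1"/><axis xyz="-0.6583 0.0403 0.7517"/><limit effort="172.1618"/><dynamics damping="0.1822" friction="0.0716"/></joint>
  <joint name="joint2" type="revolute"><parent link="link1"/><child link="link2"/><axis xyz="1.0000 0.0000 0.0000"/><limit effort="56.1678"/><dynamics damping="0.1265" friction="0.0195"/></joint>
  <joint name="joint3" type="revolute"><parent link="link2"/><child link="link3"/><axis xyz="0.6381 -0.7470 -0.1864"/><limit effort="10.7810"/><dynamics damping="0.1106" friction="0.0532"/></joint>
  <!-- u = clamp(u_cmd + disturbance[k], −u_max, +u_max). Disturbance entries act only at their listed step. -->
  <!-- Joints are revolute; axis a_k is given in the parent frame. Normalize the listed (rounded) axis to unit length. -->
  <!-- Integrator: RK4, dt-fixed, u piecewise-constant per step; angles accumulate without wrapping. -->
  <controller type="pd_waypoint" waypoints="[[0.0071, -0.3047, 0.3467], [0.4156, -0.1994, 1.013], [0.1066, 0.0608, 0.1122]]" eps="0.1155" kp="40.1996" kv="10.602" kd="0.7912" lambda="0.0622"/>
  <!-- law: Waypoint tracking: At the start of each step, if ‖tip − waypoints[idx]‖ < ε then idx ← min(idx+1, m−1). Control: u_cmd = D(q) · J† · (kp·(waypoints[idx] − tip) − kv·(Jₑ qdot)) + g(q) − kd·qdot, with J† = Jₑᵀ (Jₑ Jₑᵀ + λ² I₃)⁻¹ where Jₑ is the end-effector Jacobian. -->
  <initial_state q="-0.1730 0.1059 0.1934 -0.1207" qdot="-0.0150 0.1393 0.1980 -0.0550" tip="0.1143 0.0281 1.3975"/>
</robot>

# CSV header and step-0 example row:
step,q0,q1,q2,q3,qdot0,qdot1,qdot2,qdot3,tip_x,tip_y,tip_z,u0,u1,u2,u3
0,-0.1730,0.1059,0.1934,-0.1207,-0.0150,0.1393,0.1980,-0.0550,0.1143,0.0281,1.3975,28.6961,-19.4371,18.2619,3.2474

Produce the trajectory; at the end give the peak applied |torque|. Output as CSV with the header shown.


step,q0,q1,q2,q3,qdot0,qdot1,qdot2,qdot3,tip_x,tip_y,tip_z,u0,u1,u2,u3
1,-0.1638,0.1204,0.2076,-0.1297,1.2203,1.7581,1.6693,-1.1274,0.1149,0.0261,1.3969,29.3652,-19.8399,15.4244,3.5649
2,-0.1387,0.1517,0.2376,-0.1529,2.1287,2.4055,2.3370,-1.9461,0.1150,0.0213,1.3953,35.7697,-23.4020,15.9048,3.5996
3,-0.0993,0.1904,0.2760,-0.1895,3.1191,2.7765,2.8110,-2.9271,0.1141,0.0145,1.3928,45.0524,-29.6146,18.4801,3.6591
4,-0.0438,0.2334,0.3212,-0.2434,4.2848,2.9776,3.2488,-4.2420,0.1115,0.0060,1.3890,52.7380,-36.4418,21.8184,3.8023
5,0.0298,0.2775,0.3725,-0.3192,5.5246,2.9220,3.6419,-5.8432,0.1065,-0.0041,1.3828,52.1642,-39.7546,23.6269,3.9154
6,0.1205,0.3179,0.4286,-0.4187,6.5778,2.4982,3.8690,-7.4077,0.0978,-0.0157,1.3733,40.3922,-36.4955,22.2595,3.8134
7,0.2238,0.3495,0.4860,-0.5383,7.2027,1.7314,3.7960,-8.5234,0.0847,-0.0293,1.3597,22.4552,-28.2705,18.5884,3.4437
8,0.3329,0.3684,0.5402,-0.6700,7.3671,0.8075,3.4160,-9.0297,0.0673,-0.0458,1.3418,5.2752,-18.8777,14.4927,2.9524
9,0.4421,0.3738,0.5872,-0.8055,7.2026,-0.0677,2.8486,-9.0379,0.0466,-0.0656,1.3202,-7.9291,-10.6368,10.9095,2.5137
10,0.5475,0.3674,0.6254,-0.9387,6.8626,-0.7651,2.2434,-8.7320,0.0247,-0.0887,1.2958,-16.9752,-4.1569,7.9231,2.2053
11,0.6471,0.3520,0.6547,-1.0661,6.4402,-1.2828,1.6694,-8.2747,0.0031,-0.1145,1.2691,-22.6945,0.7311,5.4008,2.0379
12,0.7403,0.3300,0.6760,-1.1862,5.9933,-1.6343,1.1762,-7.7640,-0.0167,-0.1420,1.2409,-26.0344,4.3612,3.2045,1.9838
13,0.8268,0.3038,0.6905,-1.2987,5.5484,-1.8538,0.7779,-7.2586,-0.0340,-0.1703,1.2116,-27.7518,7.0435,1.2661,2.0175
14,0.9068,0.2750,0.6997,-1.4039,5.1150,-1.9777,0.4697,-6.7900,-0.0483,-0.1984,1.1817,-28.3956,9.0251,-0.4429,2.1196
15,0.9804,0.2448,0.7049,-1.5024,4.6949,-2.0366,0.2388,-6.3717,-0.0594,-0.2256,1.1514,-28.3478,10.4926,-1.9361,2.2753
16,1.0477,0.2141,0.7070,-1.5951,4.2874,-2.0531,0.0709,-6.0062,-0.0676,-0.2514,1.1210,-27.8681,11.5825,-3.2238,2.4716
17,1.1091,0.1834,0.7071,-1.6827,3.8918,-2.0412,-0.0439,-5.6900,-0.0731,-0.2753,1.0907,-27.1326,12.3919,-4.3211,2.6972
18,1.1646,0.1529,0.7058,-1.7658,3.5065,-2.0123,-0.1177,-5.4169,-0.0763,-0.2972,1.0608,-26.2566,12.9903,-5.2404,2.9417
19,1.2145,0.1230,0.7035,-1.8452,3.1308,-1.9757,-0.1628,-5.1797,-0.0774,-0.3169,1.0314,-25.3148,13.4273,-5.9948,3.1952
20,1.2588,0.0937,0.7008,-1.9212,2.7647,-1.9355,-0.1861,-4.9711,-0.0769,-0.3344,1.0025,-24.3567,13.7365,-6.6015,3.4485
21,1.2976,0.0650,0.6979,-1.9943,2.4087,-1.8942,-0.1931,-4.7845,-0.0750,-0.3499,0.9745,-23.4140,13.9415,-7.0779,3.6940
22,1.3312,0.0369,0.6949,-2.0646,2.0633,-1.8535,-0.1884,-4.6145,-0.0720,-0.3633,0.9472,-22.5066,14.0591,-7.4407,3.9250
23,1.3597,0.0094,0.6921,-2.1326,1.7294,-1.8147,-0.1759,-4.4564,-0.0684,-0.3749,0.9209,-21.6464,14.1010,-7.7054,4.1363
24,1.3833,-0.0176,0.6895,-2.1982,1.4080,-1.7790,-0.1591,-4.3065,-0.0642,-0.3849,0.8955,-20.8396,14.0755,-7.8860,4.3241
25,1.4021,-0.0440,0.6872,-2.2617,1.0999,-1.7474,-0.1408,-4.1619,-0.0597,-0.3934,0.8712,-20.0893,13.9880,-7.9947,4.4855
26,1.4165,-0.0700,0.6852,-2.3230,0.8060,-1.7210,-0.1237,-4.0207,-0.0552,-0.4006,0.8479,-19.3958,13.8421,-8.0422,4.6192
27,1.4265,-0.0956,0.6834,-2.3822,0.5267,-1.7013,-0.1098,-3.8814,-0.0507,-0.4067,0.8257,-18.7577,13.6397,-8.0369,4.7250
28,1.4325,-0.1210,0.6818,-2.4394,0.2620,-1.6898,-0.1006,-3.7436,-0.0463,-0.4118,0.8046,-18.1724,13.3813,-7.9858,4.8036
29,1.4345,-0.1464,0.6803,-2.4945,0.0117,-1.6887,-0.0976,-3.6067,-0.0423,-0.4161,0.7847,-17.6376,13.0659,-7.8941,4.8562
30,1.4330,-0.1718,0.6788,-2.5475,-0.2170,-1.6967,-0.1047,-3.4665,-0.0386,-0.4197,0.7658,-17.1709,12.6890,-7.7663,4.8817
31,1.4281,-0.1974,0.6771,-2.5984,-0.4349,-1.7215,-0.1196,-3.3292,-0.0354,-0.4228,0.7481,-16.7424,12.2524,-7.6041,4.8874
32,1.4200,-0.2236,0.6751,-2.6474,-0.6447,-1.7667,-0.1414,-3.1950,-0.0326,-0.4254,0.7314,-16.3456,11.7533,-7.4098,4.8751
33,1.4088,-0.2506,0.6728,-2.6943,-0.8474,-1.8356,-0.1702,-3.0627,-0.0302,-0.4276,0.7157,-15.9785,11.1881,-7.1855,4.8455
34,1.3946,-0.2788,0.6699,-2.7393,-1.0431,-1.9312,-0.2062,-2.9305,-0.0284,-0.4294,0.7011,-15.6386,10.5557,-6.9348,4.7986
35,1.3776,-0.3087,0.6665,-2.7822,-1.2311,-2.0567,-0.2500,-2.7958,-0.0270,-0.4309,0.6875,-15.3235,9.8634,-6.6653,4.7338
36,1.3577,-0.3408,0.6623,-2.8231,-1.4086,-2.2140,-0.3033,-2.6550,-0.0261,-0.4322,0.6748,-15.0304,9.1371,-6.3929,4.6498
37,1.3353,-0.3754,0.6573,-2.8618,-1.5711,-2.4036,-0.3687,-2.5037,-0.0257,-0.4333,0.6630,-14.7562,8.4354,-6.1483,4.5449
38,1.3107,-0.4131,0.6511,-2.8982,-1.7111,-2.6228,-0.4504,-2.3377,-0.0257,-0.4342,0.6521,-14.4970,7.8626,-5.9812,4.4175
39,1.2841,-0.4543,0.6436,-2.9319,-1.8192,-2.8640,-0.5529,-2.1535,-0.0261,-0.4350,0.6420,-14.2480,7.5672,-5.9583,4.2672
40,1.2563,-0.4992,0.6343,-2.9627,-1.8852,-3.1135,-0.6808,-1.9503,-0.0268,-0.4357,0.6328,-14.0027,7.7073,-6.1460,4.0964
41,1.2279,-0.5477,0.6230,-2.9904,-1.9009,-3.3519,-0.8358,-1.7321,-0.0279,-0.4364,0.6242,,,,
# max |u| (N·m): 52.7380


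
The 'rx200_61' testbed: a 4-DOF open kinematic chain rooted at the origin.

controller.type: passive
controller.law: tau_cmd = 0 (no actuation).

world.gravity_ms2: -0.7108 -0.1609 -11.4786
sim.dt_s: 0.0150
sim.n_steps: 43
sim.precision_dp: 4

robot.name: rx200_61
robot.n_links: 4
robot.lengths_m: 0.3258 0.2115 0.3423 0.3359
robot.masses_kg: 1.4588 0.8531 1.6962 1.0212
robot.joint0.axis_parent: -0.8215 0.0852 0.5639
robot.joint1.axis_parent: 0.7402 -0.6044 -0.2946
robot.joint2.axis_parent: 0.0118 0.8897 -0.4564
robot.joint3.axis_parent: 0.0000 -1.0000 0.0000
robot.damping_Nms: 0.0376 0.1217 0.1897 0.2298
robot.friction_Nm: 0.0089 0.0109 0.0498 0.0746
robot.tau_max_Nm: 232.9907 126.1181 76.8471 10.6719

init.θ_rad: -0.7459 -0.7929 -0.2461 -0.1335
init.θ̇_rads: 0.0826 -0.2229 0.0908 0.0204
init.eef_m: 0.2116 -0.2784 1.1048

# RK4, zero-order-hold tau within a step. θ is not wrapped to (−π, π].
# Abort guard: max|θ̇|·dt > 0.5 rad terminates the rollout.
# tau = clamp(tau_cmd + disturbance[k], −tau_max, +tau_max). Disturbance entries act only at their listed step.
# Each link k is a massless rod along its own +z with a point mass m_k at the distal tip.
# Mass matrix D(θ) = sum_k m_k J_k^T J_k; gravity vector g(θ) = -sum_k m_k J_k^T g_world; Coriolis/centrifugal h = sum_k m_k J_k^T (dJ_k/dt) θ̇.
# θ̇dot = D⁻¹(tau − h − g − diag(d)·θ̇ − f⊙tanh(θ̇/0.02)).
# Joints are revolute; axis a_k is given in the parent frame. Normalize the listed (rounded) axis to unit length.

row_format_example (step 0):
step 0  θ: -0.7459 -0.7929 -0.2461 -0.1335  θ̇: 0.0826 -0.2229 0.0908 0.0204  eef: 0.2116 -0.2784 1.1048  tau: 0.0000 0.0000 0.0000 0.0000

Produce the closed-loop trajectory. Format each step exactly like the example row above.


step 1  θ: -0.7489 -0.8040 -0.2507 -0.1342  θ̇: -0.4786 -1.2423 -0.6845 -0.0929  eef: 0.2145 -0.2749 1.1036  tau: 0.0000 0.0000 0.0000 0.0000
step 2  θ: -0.7601 -0.8299 -0.2662 -0.1360  θ̇: -1.0047 -2.2025 -1.3716 -0.1457  eef: 0.2174 -0.2712 1.1007  tau: 0.0000 0.0000 0.0000 0.0000
step 3  θ: -0.7789 -0.8698 -0.2914 -0.1383  θ̇: -1.4941 -3.1114 -1.9762 -0.1540  eef: 0.2204 -0.2672 1.0961  tau: 0.0000 0.0000 0.0000 0.0000
step 4  θ: -0.8047 -0.9230 -0.3251 -0.1405  θ̇: -1.9453 -3.9717 -2.4947 -0.1208  eef: 0.2234 -0.2633 1.0896  tau: 0.0000 0.0000 0.0000 0.0000
step 5  θ: -0.8370 -0.9887 -0.3658 -0.1418  θ̇: -2.3587 -4.7843 -2.9219 -0.0504  eef: 0.2263 -0.2594 1.0811  tau: 0.0000 0.0000 0.0000 0.0000
step 6  θ: -0.8753 -1.0663 -0.4123 -0.1419  θ̇: -2.7364 -5.5478 -3.2609 0.0298  eef: 0.2293 -0.2559 1.0706  tau: 0.0000 0.0000 0.0000 0.0000
step 7  θ: -0.9190 -1.1549 -0.4632 -0.1409  θ̇: -3.0829 -6.2574 -3.5074 0.1032  eef: 0.2324 -0.2529 1.0577  tau: 0.0000 0.0000 0.0000 0.0000
step 8  θ: -0.9677 -1.2537 -0.5169 -0.1387  θ̇: -3.4058 -6.9046 -3.6339 0.2064  eef: 0.2357 -0.2505 1.0425  tau: 0.0000 0.0000 0.0000 0.0000
step 9  θ: -1.0211 -1.3617 -0.5715 -0.1346  θ̇: -3.7166 -7.4782 -3.6250 0.3377  eef: 0.2393 -0.2491 1.0249  tau: 0.0000 0.0000 0.0000 0.0000
step 10  θ: -1.0792 -1.4776 -0.6249 -0.1284  θ̇: -4.0313 -7.9617 -3.4575 0.4981  eef: 0.2434 -0.2487 1.0047  tau: 0.0000 0.0000 0.0000 0.0000
step 11  θ: -1.1422 -1.5999 -0.6743 -0.1195  θ̇: -4.3713 -8.3328 -3.0973 0.6909  eef: 0.2481 -0.2494 0.9820  tau: 0.0000 0.0000 0.0000 0.0000
step 12  θ: -1.2106 -1.7269 -0.7166 -0.1075  θ̇: -4.7636 -8.5619 -2.4973 0.9206  eef: 0.2536 -0.2512 0.9566  tau: 0.0000 0.0000 0.0000 0.0000
step 13  θ: -1.2855 -1.8559 -0.7477 -0.0917  θ̇: -5.2398 -8.6122 -1.5997 1.1872  eef: 0.2599 -0.2541 0.9286  tau: 0.0000 0.0000 0.0000 0.0000
step 14  θ: -1.3683 -1.9841 -0.7628 -0.0717  θ̇: -5.8286 -8.4427 -0.3535 1.4767  eef: 0.2670 -0.2578 0.8979  tau: 0.0000 0.0000 0.0000 0.0000
step 15  θ: -1.4610 -2.1080 -0.7567 -0.0476  θ̇: -6.5412 -8.0320 1.2249 1.7320  eef: 0.2748 -0.2619 0.8645  tau: 0.0000 0.0000 0.0000 0.0000
step 16  θ: -1.5651 -2.2239 -0.7248 -0.0202  θ̇: -7.3512 -7.3809 3.0481 1.8948  eef: 0.2829 -0.2661 0.8285  tau: 0.0000 0.0000 0.0000 0.0000
step 17  θ: -1.6817 -2.3286 -0.6651 0.0084  θ̇: -8.1942 -6.5644 4.8894 1.8816  eef: 0.2912 -0.2701 0.7900  tau: 0.0000 0.0000 0.0000 0.0000
step 18  θ: -1.8107 -2.4206 -0.5794 0.0351  θ̇: -9.0010 -5.7104 6.4856 1.6394  eef: 0.2994 -0.2738 0.7490  tau: 0.0000 0.0000 0.0000 0.0000
step 19  θ: -1.9513 -2.5003 -0.4726 0.0565  θ̇: -9.7371 -4.9267 7.6856 1.1811  eef: 0.3078 -0.2774 0.7053  tau: 0.0000 0.0000 0.0000 0.0000
step 20  θ: -2.1025 -2.5690 -0.3508 0.0697  θ̇: -10.4035 -4.2514 8.4899 0.5700  eef: 0.3164 -0.2811 0.6587  tau: 0.0000 0.0000 0.0000 0.0000
step 21  θ: -2.2631 -2.6282 -0.2195 0.0732  θ̇: -11.0071 -3.6648 8.9814 -0.1066  eef: 0.3256 -0.2853 0.6091  tau: 0.0000 0.0000 0.0000 0.0000
step 22  θ: -2.4323 -2.6791 -0.0824 0.0668  θ̇: -11.5378 -3.1202 9.2566 -0.7411  eef: 0.3352 -0.2904 0.5561  tau: 0.0000 0.0000 0.0000 0.0000
step 23  θ: -2.6088 -2.7218 0.0573 0.0512  θ̇: -11.9676 -2.5705 9.3464 -1.3331  eef: 0.3454 -0.2966 0.4995  tau: 0.0000 0.0000 0.0000 0.0000
step 24  θ: -2.7906 -2.7560 0.1972 0.0273  θ̇: -12.2484 -1.9672 9.2743 -1.8323  eef: 0.3558 -0.3040 0.4390  tau: 0.0000 0.0000 0.0000 0.0000
step 25  θ: -2.9752 -2.7804 0.3347 -0.0031  θ̇: -12.3252 -1.2682 9.0355 -2.1956  eef: 0.3660 -0.3125 0.3742  tau: 0.0000 0.0000 0.0000 0.0000
step 26  θ: -3.1591 -2.7934 0.4673 -0.0377  θ̇: -12.1530 -0.4421 8.6041 -2.3911  eef: 0.3750 -0.3218 0.3049  tau: 0.0000 0.0000 0.0000 0.0000
step 27  θ: -3.3384 -2.7929 0.5917 -0.0739  θ̇: -11.7101 0.5265 7.9395 -2.4041  eef: 0.3816 -0.3312 0.2309  tau: 0.0000 0.0000 0.0000 0.0000
step 28  θ: -3.5091 -2.7769 0.7041 -0.1090  θ̇: -10.9970 1.6316 6.9969 -2.2417  eef: 0.3842 -0.3398 0.1525  tau: 0.0000 0.0000 0.0000 0.0000
step 29  θ: -3.6671 -2.7435 0.8000 -0.1404  θ̇: -10.0257 2.8365 5.7458 -1.9299  eef: 0.3815 -0.3467 0.0701  tau: 0.0000 0.0000 0.0000 0.0000
step 30  θ: -3.8086 -2.6917 0.8750 -0.1663  θ̇: -8.8106 4.0653 4.2036 -1.4982  eef: 0.3721 -0.3509 -0.0155  tau: 0.0000 0.0000 0.0000 0.0000
step 31  θ: -3.9303 -2.6219 0.9252 -0.1848  θ̇: -7.3719 5.2102 2.4738 -0.9570  eef: 0.3551 -0.3519 -0.1035  tau: 0.0000 0.0000 0.0000 0.0000
step 32  θ: -4.0289 -2.5363 0.9492 -0.1944  θ̇: -5.7508 6.1707 0.7550 -0.2889  eef: 0.3298 -0.3490 -0.1932  tau: 0.0000 0.0000 0.0000 0.0000
step 33  θ: -4.1022 -2.4379 0.9490 -0.1930  θ̇: -4.0166 6.9138 -0.7231 0.4900  eef: 0.2958 -0.3413 -0.2841  tau: 0.0000 0.0000 0.0000 0.0000
step 34  θ: -4.1491 -2.3296 0.9299 -0.1788  θ̇: -2.2371 7.5094 -1.7358 1.4206  eef: 0.2529 -0.3281 -0.3757  tau: 0.0000 0.0000 0.0000 0.0000
step 35  θ: -4.1694 -2.2127 0.8999 -0.1499  θ̇: -0.4681 8.0995 -2.1574 2.4540  eef: 0.2009 -0.3081 -0.4668  tau: 0.0000 0.0000 0.0000 0.0000
step 36  θ: -4.1634 -2.0859 0.8684 -0.1052  θ̇: 1.2586 8.8428 -1.9412 3.4914  eef: 0.1404 -0.2804 -0.5560  tau: 0.0000 0.0000 0.0000 0.0000
step 37  θ: -4.1319 -1.9459 0.8449 -0.0457  θ̇: 2.9362 9.8709 -1.0856 4.4114  eef: 0.0721 -0.2447 -0.6411  tau: 0.0000 0.0000 0.0000 0.0000
step 38  θ: -4.0755 -1.7879 0.8389 0.0259  θ̇: 4.5706 11.2660 0.3807 5.0750  eef: -0.0030 -0.2010 -0.7196  tau: 0.0000 0.0000 0.0000 0.0000
step 39  θ: -3.9950 -1.6060 0.8589 0.1043  θ̇: 6.1627 13.0406 2.3556 5.2967  eef: -0.0834 -0.1497 -0.7891  tau: 0.0000 0.0000 0.0000 0.0000
step 40  θ: -3.8910 -1.3952 0.9108 0.1812  θ̇: 7.6675 15.0995 4.5491 4.7984  eef: -0.1676 -0.0916 -0.8466  tau: 0.0000 0.0000 0.0000 0.0000
step 41  θ: -3.7665 -1.1533 0.9924 0.2420  θ̇: 8.8443 17.0906 6.1231 3.0504  eef: -0.2540 -0.0273 -0.8888  tau: 0.0000 0.0000 0.0000 0.0000
step 42  θ: -3.6299 -0.8864 1.0839 0.2640  θ̇: 9.1878 18.3042 5.6347 -0.3713  eef: -0.3412 0.0423 -0.9121  tau: 0.0000 0.0000 0.0000 0.0000
step 43  θ: -3.4966 -0.6113 1.1474 0.2263  θ̇: 8.4195 18.1328 2.4497 -4.6609  eef: -0.4276 0.1143 -0.9140


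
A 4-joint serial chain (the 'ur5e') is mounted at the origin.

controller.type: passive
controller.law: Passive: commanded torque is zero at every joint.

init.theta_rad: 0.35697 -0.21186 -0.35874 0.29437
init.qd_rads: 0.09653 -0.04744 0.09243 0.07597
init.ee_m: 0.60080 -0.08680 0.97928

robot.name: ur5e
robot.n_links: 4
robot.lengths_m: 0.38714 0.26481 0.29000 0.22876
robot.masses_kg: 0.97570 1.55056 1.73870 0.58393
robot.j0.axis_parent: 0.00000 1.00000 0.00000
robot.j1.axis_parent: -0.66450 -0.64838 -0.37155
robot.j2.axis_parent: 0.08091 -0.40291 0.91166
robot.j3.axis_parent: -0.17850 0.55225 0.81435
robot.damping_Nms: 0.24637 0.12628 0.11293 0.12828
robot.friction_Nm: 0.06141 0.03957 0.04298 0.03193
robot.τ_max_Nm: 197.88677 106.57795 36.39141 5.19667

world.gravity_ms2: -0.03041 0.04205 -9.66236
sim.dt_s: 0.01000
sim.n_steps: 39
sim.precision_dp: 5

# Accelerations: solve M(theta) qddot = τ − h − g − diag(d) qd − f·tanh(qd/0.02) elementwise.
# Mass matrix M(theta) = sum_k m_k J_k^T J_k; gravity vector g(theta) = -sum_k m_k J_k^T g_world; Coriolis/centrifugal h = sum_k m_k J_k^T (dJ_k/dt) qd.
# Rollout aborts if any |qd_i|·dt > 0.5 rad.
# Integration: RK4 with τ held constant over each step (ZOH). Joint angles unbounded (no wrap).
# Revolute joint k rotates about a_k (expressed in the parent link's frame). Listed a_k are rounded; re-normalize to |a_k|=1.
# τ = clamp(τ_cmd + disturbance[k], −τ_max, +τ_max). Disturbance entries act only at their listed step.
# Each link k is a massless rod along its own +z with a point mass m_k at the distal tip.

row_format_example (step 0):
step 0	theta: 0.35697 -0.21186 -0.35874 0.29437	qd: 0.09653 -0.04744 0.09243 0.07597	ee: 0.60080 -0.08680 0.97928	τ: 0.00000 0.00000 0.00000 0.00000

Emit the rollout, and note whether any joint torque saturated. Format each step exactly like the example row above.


step 1	theta: 0.35805 -0.21249 -0.35863 0.29481	qd: 0.12040 -0.08211 -0.04415 0.04373	ee: 0.60214 -0.08703 0.97837	τ: 0.00000 0.00000 0.00000 0.00000
step 2	theta: 0.35939 -0.21352 -0.35944 0.29529	qd: 0.14794 -0.12320 -0.11626 0.05179	ee: 0.60404 -0.08746 0.97703	τ: 0.00000 0.00000 0.00000 0.00000
step 3	theta: 0.36101 -0.21496 -0.36094 0.29586	qd: 0.17612 -0.16509 -0.18079 0.06284	ee: 0.60650 -0.08808 0.97524	τ: 0.00000 0.00000 0.00000 0.00000
step 4	theta: 0.36291 -0.21682 -0.36304 0.29655	qd: 0.20491 -0.20775 -0.23884 0.07565	ee: 0.60952 -0.08889 0.97301	τ: 0.00000 0.00000 0.00000 0.00000
step 5	theta: 0.36511 -0.21912 -0.36569 0.29737	qd: 0.23433 -0.25120 -0.29107 0.08931	ee: 0.61308 -0.08988 0.97034	τ: 0.00000 0.00000 0.00000 0.00000
step 6	theta: 0.36760 -0.22185 -0.36884 0.29833	qd: 0.26436 -0.29545 -0.33800 0.10308	ee: 0.61718 -0.09107 0.96721	τ: 0.00000 0.00000 0.00000 0.00000
step 7	theta: 0.37040 -0.22503 -0.37244 0.29943	qd: 0.29504 -0.34056 -0.37997 0.11639	ee: 0.62182 -0.09244 0.96362	τ: 0.00000 0.00000 0.00000 0.00000
step 8	theta: 0.37351 -0.22866 -0.37643 0.30066	qd: 0.32636 -0.38660 -0.41717 0.12879	ee: 0.62700 -0.09401 0.95956	τ: 0.00000 0.00000 0.00000 0.00000
step 9	theta: 0.37693 -0.23277 -0.38076 0.30200	qd: 0.35837 -0.43364 -0.44968 0.13996	ee: 0.63269 -0.09576 0.95501	τ: 0.00000 0.00000 0.00000 0.00000
step 10	theta: 0.38068 -0.23734 -0.38540 0.30345	qd: 0.39108 -0.48177 -0.47750 0.14964	ee: 0.63890 -0.09770 0.94998	τ: 0.00000 0.00000 0.00000 0.00000
step 11	theta: 0.38475 -0.24240 -0.39030 0.30499	qd: 0.42454 -0.53106 -0.50052 0.15762	ee: 0.64562 -0.09983 0.94443	τ: 0.00000 0.00000 0.00000 0.00000
step 12	theta: 0.38917 -0.24797 -0.39540 0.30660	qd: 0.45879 -0.58162 -0.51858 0.16374	ee: 0.65283 -0.10215 0.93835	τ: 0.00000 0.00000 0.00000 0.00000
step 13	theta: 0.39393 -0.25404 -0.40065 0.30826	qd: 0.49387 -0.63352 -0.53148 0.16783	ee: 0.66053 -0.10466 0.93174	τ: 0.00000 0.00000 0.00000 0.00000
step 14	theta: 0.39905 -0.26064 -0.40601 0.30995	qd: 0.52985 -0.68685 -0.53893 0.16974	ee: 0.66871 -0.10737 0.92456	τ: 0.00000 0.00000 0.00000 0.00000
step 15	theta: 0.40453 -0.26778 -0.41141 0.31165	qd: 0.56679 -0.74168 -0.54064 0.16935	ee: 0.67735 -0.11026 0.91681	τ: 0.00000 0.00000 0.00000 0.00000
step 16	theta: 0.41039 -0.27548 -0.41680 0.31333	qd: 0.60476 -0.79808 -0.53626 0.16650	ee: 0.68644 -0.11333 0.90846	τ: 0.00000 0.00000 0.00000 0.00000
step 17	theta: 0.41663 -0.28375 -0.42212 0.31497	qd: 0.64386 -0.85610 -0.52541 0.16106	ee: 0.69597 -0.11660 0.89948	τ: 0.00000 0.00000 0.00000 0.00000
step 18	theta: 0.42327 -0.29261 -0.42729 0.31654	qd: 0.68418 -0.91574 -0.50770 0.15289	ee: 0.70592 -0.12004 0.88987	τ: 0.00000 0.00000 0.00000 0.00000
step 19	theta: 0.43032 -0.30207 -0.43225 0.31802	qd: 0.72583 -0.97702 -0.48270 0.14186	ee: 0.71627 -0.12367 0.87958	τ: 0.00000 0.00000 0.00000 0.00000
step 20	theta: 0.43779 -0.31215 -0.43692 0.31937	qd: 0.76896 -1.03987 -0.44999 0.12784	ee: 0.72700 -0.12748 0.86861	τ: 0.00000 0.00000 0.00000 0.00000
step 21	theta: 0.44570 -0.32287 -0.44122 0.32056	qd: 0.81371 -1.10421 -0.40914 0.11073	ee: 0.73810 -0.13145 0.85692	τ: 0.00000 0.00000 0.00000 0.00000
step 22	theta: 0.45407 -0.33424 -0.44507 0.32157	qd: 0.86027 -1.16988 -0.35974 0.09045	ee: 0.74954 -0.13560 0.84450	τ: 0.00000 0.00000 0.00000 0.00000
step 23	theta: 0.46292 -0.34627 -0.44838 0.32236	qd: 0.90885 -1.23667 -0.30137 0.06697	ee: 0.76130 -0.13990 0.83130	τ: 0.00000 0.00000 0.00000 0.00000
step 24	theta: 0.47226 -0.35898 -0.45107 0.32290	qd: 0.95969 -1.30429 -0.23342 0.04082	ee: 0.77335 -0.14436 0.81732	τ: 0.00000 0.00000 0.00000 0.00000
step 25	theta: 0.48212 -0.37236 -0.45301 0.32318	qd: 1.01307 -1.37267 -0.15292 0.01809	ee: 0.78567 -0.14896 0.80251	τ: 0.00000 0.00000 0.00000 0.00000
step 26	theta: 0.49253 -0.38643 -0.45407 0.32330	qd: 1.06930 -1.44192 -0.05456 0.01098	ee: 0.79823 -0.15369 0.78686	τ: 0.00000 0.00000 0.00000 0.00000
step 27	theta: 0.50351 -0.40119 -0.45415 0.32335	qd: 1.12752 -1.50650 0.02332 -0.01717	ee: 0.81101 -0.15853 0.77032	τ: 0.00000 0.00000 0.00000 0.00000
step 28	theta: 0.51508 -0.41655 -0.45362 0.32311	qd: 1.18739 -1.56610 0.08376 -0.03072	ee: 0.82398 -0.16348 0.75284	τ: 0.00000 0.00000 0.00000 0.00000
step 29	theta: 0.52727 -0.43251 -0.45242 0.32274	qd: 1.25153 -1.62409 0.15870 -0.04387	ee: 0.83710 -0.16851 0.73439	τ: 0.00000 0.00000 0.00000 0.00000
step 30	theta: 0.54013 -0.44903 -0.45040 0.32222	qd: 1.32048 -1.67929 0.24662 -0.06075	ee: 0.85034 -0.17361 0.71493	τ: 0.00000 0.00000 0.00000 0.00000
step 31	theta: 0.55370 -0.46608 -0.44745 0.32151	qd: 1.39482 -1.73034 0.34624 -0.08251	ee: 0.86366 -0.17875 0.69444	τ: 0.00000 0.00000 0.00000 0.00000
step 32	theta: 0.56805 -0.48361 -0.44344 0.32056	qd: 1.47517 -1.77581 0.45671 -0.10884	ee: 0.87701 -0.18394 0.67292	τ: 0.00000 0.00000 0.00000 0.00000
step 33	theta: 0.58323 -0.50157 -0.43828 0.31932	qd: 1.56223 -1.81407 0.57715 -0.13901	ee: 0.89034 -0.18914 0.65034	τ: 0.00000 0.00000 0.00000 0.00000
step 34	theta: 0.59932 -0.51986 -0.43187 0.31777	qd: 1.65676 -1.84329 0.70641 -0.17220	ee: 0.90362 -0.19434 0.62669	τ: 0.00000 0.00000 0.00000 0.00000
step 35	theta: 0.61639 -0.53840 -0.42413 0.31587	qd: 1.75955 -1.86145 0.84308 -0.20764	ee: 0.91679 -0.19954 0.60196	τ: 0.00000 0.00000 0.00000 0.00000
step 36	theta: 0.63454 -0.55705 -0.41499 0.31361	qd: 1.87144 -1.86640 0.98545 -0.24463	ee: 0.92981 -0.20470 0.57614	τ: 0.00000 0.00000 0.00000 0.00000
step 37	theta: 0.65385 -0.57568 -0.40441 0.31097	qd: 1.99326 -1.85587 1.13156 -0.28253	ee: 0.94262 -0.20981 0.54921	τ: 0.00000 0.00000 0.00000 0.00000
step 38	theta: 0.67444 -0.59411 -0.39235 0.30796	qd: 2.12583 -1.82754 1.27931 -0.32084	ee: 0.95519 -0.21486 0.52118	τ: 0.00000 0.00000 0.00000 0.00000
step 39	theta: 0.69641 -0.61216 -0.37882 0.30456	qd: 2.26990 -1.77914 1.42650 -0.35921	ee: 0.96746 -0.21981 0.49205
any joint saturated: no


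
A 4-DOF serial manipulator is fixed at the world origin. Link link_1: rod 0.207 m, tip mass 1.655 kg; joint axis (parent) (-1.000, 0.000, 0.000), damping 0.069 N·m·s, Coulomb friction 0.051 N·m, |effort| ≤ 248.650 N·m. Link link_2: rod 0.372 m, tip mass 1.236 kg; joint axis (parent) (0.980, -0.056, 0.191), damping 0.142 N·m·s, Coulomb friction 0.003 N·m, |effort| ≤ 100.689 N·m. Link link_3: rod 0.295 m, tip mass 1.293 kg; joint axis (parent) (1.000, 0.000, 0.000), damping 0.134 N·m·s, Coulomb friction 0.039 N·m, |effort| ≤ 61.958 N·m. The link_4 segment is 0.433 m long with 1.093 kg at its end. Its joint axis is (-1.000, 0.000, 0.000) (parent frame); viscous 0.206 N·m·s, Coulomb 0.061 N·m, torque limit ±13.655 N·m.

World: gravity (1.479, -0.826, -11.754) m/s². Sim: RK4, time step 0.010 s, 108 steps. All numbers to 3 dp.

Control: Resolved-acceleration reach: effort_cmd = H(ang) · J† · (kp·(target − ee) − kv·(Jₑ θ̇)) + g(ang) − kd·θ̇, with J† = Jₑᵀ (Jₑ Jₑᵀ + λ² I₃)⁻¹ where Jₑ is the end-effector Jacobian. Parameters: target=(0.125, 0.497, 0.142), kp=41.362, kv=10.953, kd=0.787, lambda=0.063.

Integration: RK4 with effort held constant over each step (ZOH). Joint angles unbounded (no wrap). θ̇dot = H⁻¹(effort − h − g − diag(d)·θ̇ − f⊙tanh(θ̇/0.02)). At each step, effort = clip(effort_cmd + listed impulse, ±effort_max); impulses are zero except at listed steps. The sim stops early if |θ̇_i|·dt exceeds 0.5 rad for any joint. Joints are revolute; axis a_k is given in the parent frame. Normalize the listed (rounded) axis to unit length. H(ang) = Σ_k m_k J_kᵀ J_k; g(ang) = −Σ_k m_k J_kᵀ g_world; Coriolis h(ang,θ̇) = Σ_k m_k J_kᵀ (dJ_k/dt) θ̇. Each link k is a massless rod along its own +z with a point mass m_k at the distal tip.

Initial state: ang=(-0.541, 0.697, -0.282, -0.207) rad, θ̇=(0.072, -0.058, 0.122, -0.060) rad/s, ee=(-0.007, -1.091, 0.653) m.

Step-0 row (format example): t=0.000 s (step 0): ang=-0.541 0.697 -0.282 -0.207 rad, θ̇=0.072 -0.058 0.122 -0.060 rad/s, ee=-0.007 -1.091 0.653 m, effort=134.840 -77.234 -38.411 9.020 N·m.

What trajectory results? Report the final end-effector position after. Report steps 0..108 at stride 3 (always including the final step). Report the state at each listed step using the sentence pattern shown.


t=0.030 s (step 3): ang=-0.442 0.818 -0.328 -0.256 rad, θ̇=5.580 6.635 -2.152 -2.357 rad/s, ee=0.000 -1.075 0.653 m, effort=80.660 -50.127 -25.660 8.509 N·m.
t=0.060 s (step 6): ang=-0.247 1.046 -0.400 -0.332 rad, θ̇=7.146 8.246 -2.668 -2.643 rad/s, ee=0.021 -1.037 0.654 m, effort=41.942 -26.224 -17.250 6.641 N·m.
t=0.090 s (step 9): ang=-0.026 1.304 -0.494 -0.412 rad, θ̇=7.495 8.864 -3.613 -2.616 rad/s, ee=0.050 -0.984 0.655 m, effort=22.660 -14.168 -12.682 5.457 N·m.
t=0.120 s (step 12): ang=0.200 1.576 -0.617 -0.486 rad, θ̇=7.581 9.336 -4.562 -2.240 rad/s, ee=0.082 -0.921 0.656 m, effort=12.084 -7.574 -10.024 4.778 N·m.
t=0.150 s (step 15): ang=0.429 1.864 -0.765 -0.543 rad, θ̇=7.689 9.813 -5.282 -1.536 rad/s, ee=0.113 -0.849 0.653 m, effort=6.517 -4.940 -8.685 4.449 N·m.
t=0.180 s (step 18): ang=0.663 2.164 -0.930 -0.577 rad, θ̇=7.887 10.207 -5.676 -0.730 rad/s, ee=0.140 -0.771 0.646 m, effort=4.309 -6.397 -8.378 4.412 N·m.
t=0.210 s (step 21): ang=0.903 2.474 -1.103 -0.589 rad, θ̇=8.158 10.386 -5.803 -0.147 rad/s, ee=0.161 -0.688 0.633 m, effort=3.428 -10.601 -8.377 4.578 N·m.
t=0.240 s (step 24): ang=1.151 2.784 -1.278 -0.590 rad, θ̇=8.397 10.279 -5.870 -0.002 rad/s, ee=0.175 -0.602 0.615 m, effort=2.616 -15.319 -7.852 4.781 N·m.
t=0.270 s (step 27): ang=1.404 3.087 -1.456 -0.592 rad, θ̇=8.375 9.857 -6.015 -0.127 rad/s, ee=0.180 -0.514 0.592 m, effort=1.885 -18.804 -6.295 4.677 N·m.
t=0.300 s (step 30): ang=1.648 3.372 -1.639 -0.597 rad, θ̇=7.829 9.088 -6.175 -0.175 rad/s, ee=0.175 -0.428 0.566 m, effort=1.925 -20.524 -3.694 4.034 N·m.
t=0.330 s (step 33): ang=1.870 3.629 -1.823 -0.599 rad, θ̇=6.871 8.053 -6.075 0.074 rad/s, ee=0.159 -0.345 0.538 m, effort=2.875 -20.708 -0.450 2.850 N·m.
t=0.360 s (step 36): ang=2.062 3.854 -2.000 -0.592 rad, θ̇=5.958 6.940 -5.631 0.403 rad/s, ee=0.137 -0.265 0.508 m, effort=4.185 -19.953 2.946 1.442 N·m.
t=0.390 s (step 39): ang=2.230 4.046 -2.159 -0.576 rad, θ̇=5.330 5.849 -4.976 0.608 rad/s, ee=0.112 -0.187 0.478 m, effort=5.287 -18.620 6.220 0.027 N·m.
t=0.420 s (step 42): ang=2.384 4.206 -2.297 -0.557 rad, θ̇=4.939 4.765 -4.240 0.650 rad/s, ee=0.089 -0.113 0.447 m, effort=5.972 -16.873 9.238 -1.309 N·m.
t=0.450 s (step 45): ang=2.528 4.332 -2.413 -0.538 rad, θ̇=4.681 3.671 -3.465 0.613 rad/s, ee=0.069 -0.043 0.415 m, effort=6.239 -14.824 11.929 -2.583 N·m.
t=0.480 s (step 48): ang=2.666 4.426 -2.505 -0.520 rad, θ̇=4.499 2.598 -2.664 0.563 rad/s, ee=0.053 0.023 0.382 m, effort=6.143 -12.620 14.231 -3.788 N·m.
t=0.510 s (step 51): ang=2.799 4.489 -2.573 -0.504 rad, θ̇=4.381 1.612 -1.858 0.520 rad/s, ee=0.041 0.083 0.349 m, effort=5.709 -10.381 16.077 -4.885 N·m.
t=0.540 s (step 54): ang=2.929 4.524 -2.617 -0.489 rad, θ̇=4.323 0.783 -1.083 0.479 rad/s, ee=0.032 0.137 0.316 m, effort=4.935 -8.152 17.400 -5.820 N·m.
t=0.570 s (step 57): ang=3.059 4.538 -2.638 -0.475 rad, θ̇=4.308 0.157 -0.378 0.428 rad/s, ee=0.027 0.184 0.283 m, effort=3.861 -5.923 18.151 -6.544 N·m.
t=0.600 s (step 60): ang=3.188 4.536 -2.640 -0.464 rad, θ̇=4.300 -0.254 0.216 0.349 rad/s, ee=0.025 0.224 0.252 m, effort=2.610 -3.694 18.342 -7.019 N·m.
t=0.630 s (step 63): ang=3.316 4.525 -2.627 -0.455 rad, θ̇=4.250 -0.478 0.682 0.257 rad/s, ee=0.026 0.258 0.223 m, effort=1.368 -1.487 18.048 -7.257 N·m.
t=0.660 s (step 66): ang=3.442 4.509 -2.601 -0.448 rad, θ̇=4.119 -0.562 1.022 0.169 rad/s, ee=0.029 0.286 0.198 m, effort=0.315 0.633 17.379 -7.289 N·m.
t=0.690 s (step 69): ang=3.563 4.492 -2.567 -0.444 rad, θ̇=3.890 -0.563 1.240 0.087 rad/s, ee=0.034 0.310 0.177 m, effort=-0.449 2.587 16.491 -7.155 N·m.
t=0.720 s (step 72): ang=3.675 4.476 -2.528 -0.443 rad, θ̇=3.570 -0.528 1.355 0.018 rad/s, ee=0.041 0.330 0.160 m, effort=-0.908 4.321 15.532 -6.916 N·m.
t=0.750 s (step 75): ang=3.776 4.461 -2.486 -0.443 rad, θ̇=3.183 -0.482 1.401 -0.006 rad/s, ee=0.049 0.349 0.147 m, effort=-1.109 5.817 14.621 -6.660 N·m.
t=0.780 s (step 78): ang=3.865 4.447 -2.444 -0.443 rad, θ̇=2.763 -0.444 1.385 -0.020 rad/s, ee=0.057 0.365 0.137 m, effort=-1.129 7.060 13.823 -6.393 N·m.
t=0.810 s (step 81): ang=3.942 4.434 -2.403 -0.444 rad, θ̇=2.343 -0.418 1.324 -0.036 rad/s, ee=0.065 0.380 0.130 m, effort=-1.041 8.063 13.165 -6.131 N·m.
t=0.840 s (step 84): ang=4.006 4.422 -2.365 -0.445 rad, θ̇=1.944 -0.402 1.234 -0.052 rad/s, ee=0.073 0.394 0.125 m, effort=-0.896 8.853 12.653 -5.891 N·m.
t=0.870 s (step 87): ang=4.059 4.410 -2.330 -0.447 rad, θ̇=1.581 -0.392 1.128 -0.064 rad/s, ee=0.080 0.406 0.121 m, effort=-0.730 9.464 12.272 -5.686 N·m.
t=0.900 s (step 90): ang=4.102 4.398 -2.297 -0.449 rad, θ̇=1.260 -0.383 1.016 -0.071 rad/s, ee=0.087 0.417 0.120 m, effort=-0.564 9.928 12.004 -5.519 N·m.
t=0.930 s (step 93): ang=4.135 4.387 -2.269 -0.451 rad, θ̇=0.984 -0.375 0.905 -0.071 rad/s, ee=0.093 0.427 0.119 m, effort=-0.409 10.273 11.824 -5.387 N·m.
t=0.960 s (step 96): ang=4.161 4.376 -2.243 -0.453 rad, θ̇=0.750 -0.364 0.800 -0.068 rad/s, ee=0.099 0.436 0.119 m, effort=-0.272 10.525 11.712 -5.286 N·m.
t=0.990 s (step 99): ang=4.181 4.365 -2.221 -0.455 rad, θ̇=0.555 -0.351 0.701 -0.061 rad/s, ee=0.103 0.443 0.119 m, effort=-0.155 10.705 11.649 -5.208 N·m.
t=1.020 s (step 102): ang=4.195 4.355 -2.201 -0.457 rad, θ̇=0.396 -0.337 0.612 -0.053 rad/s, ee=0.107 0.450 0.120 m, effort=-0.058 10.830 11.621 -5.150 N·m.
t=1.050 s (step 105): ang=4.205 4.345 -2.184 -0.458 rad, θ̇=0.267 -0.321 0.531 -0.044 rad/s, ee=0.111 0.455 0.121 m, effort=0.018 10.916 11.617 -5.106 N·m.
t=1.080 s (step 108): ang=4.211 4.336 -2.169 -0.459 rad, θ̇=0.163 -0.305 0.460 -0.035 rad/s, ee=0.114 0.460 0.122 m.
final ee position (m): 0.114 0.460 0.122
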